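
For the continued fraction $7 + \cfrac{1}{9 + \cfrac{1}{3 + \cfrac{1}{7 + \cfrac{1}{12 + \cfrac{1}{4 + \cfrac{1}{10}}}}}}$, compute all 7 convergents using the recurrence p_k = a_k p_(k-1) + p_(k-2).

Using the convergent recurrence p_i = a_i*p_{i-1} + p_{i-2}, q_i = a_i*q_{i-1} + q_{i-2} with p_{-2}=0, p_{-1}=1, q_{-2}=1, q_{-1}=0:
  i=0: a_0=7, p_0 = 7*1 + 0 = 7, q_0 = 7*0 + 1 = 1.
  i=1: a_1=9, p_1 = 9*7 + 1 = 64, q_1 = 9*1 + 0 = 9.
  i=2: a_2=3, p_2 = 3*64 + 7 = 199, q_2 = 3*9 + 1 = 28.
  i=3: a_3=7, p_3 = 7*199 + 64 = 1457, q_3 = 7*28 + 9 = 205.
  i=4: a_4=12, p_4 = 12*1457 + 199 = 17683, q_4 = 12*205 + 28 = 2488.
  i=5: a_5=4, p_5 = 4*17683 + 1457 = 72189, q_5 = 4*2488 + 205 = 10157.
  i=6: a_6=10, p_6 = 10*72189 + 17683 = 739573, q_6 = 10*10157 + 2488 = 104058.

7/1, 64/9, 199/28, 1457/205, 17683/2488, 72189/10157, 739573/104058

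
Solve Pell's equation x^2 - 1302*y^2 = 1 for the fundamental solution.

(x, y) = (433, 12)

First expand sqrt(1302) as a continued fraction. With x_i = (sqrt(1302) + m_i)/d_i and (m_0, d_0) = (0, 1): a_0 = floor(sqrt(1302)) = 36, since 36^2 = 1296 <= 1302 < 1369 = 37^2.
Iterate m_{i+1} = d_i*a_i - m_i, d_{i+1} = (1302 - m_{i+1}^2)/d_i, a_{i+1} = floor((a_0 + m_{i+1})/d_{i+1}):
  m_1 = 1*36 - 0 = 36, d_1 = (1302 - 36^2)/1 = 6/1 = 6, a_1 = floor((36 + 36)/6) = 12.
  m_2 = 6*12 - 36 = 36, d_2 = (1302 - 36^2)/6 = 6/6 = 1, a_2 = floor((36 + 36)/1) = 72.
  m_3 = 1*72 - 36 = 36, d_3 = (1302 - 36^2)/1 = 6/1 = 6: (m_3, d_3) = (m_1, d_1) = (36, 6), so from here the quotients repeat a_1, a_2; the period length is 2.
So sqrt(1302) = [36; (12, 72)] with period length k = 2.
k is even, so the fundamental solution of x^2 - 1302y^2 = 1 is (p_{k-1}, q_{k-1}) = (p_1, q_1); compute convergents through index 1.
Convergents (p_i = a_i*p_{i-1} + p_{i-2}, q_i = a_i*q_{i-1} + q_{i-2} with p_{-2}=0, p_{-1}=1, q_{-2}=1, q_{-1}=0):
  i=0: a_0=36, p_0 = 36*1 + 0 = 36, q_0 = 36*0 + 1 = 1.
  i=1: a_1=12, p_1 = 12*36 + 1 = 433, q_1 = 12*1 + 0 = 12.
Check: 433^2 - 1302*12^2 = 187489 - 187488 = 1, so (x, y) = (433, 12) solves the equation, and by the theorem it is the least positive solution.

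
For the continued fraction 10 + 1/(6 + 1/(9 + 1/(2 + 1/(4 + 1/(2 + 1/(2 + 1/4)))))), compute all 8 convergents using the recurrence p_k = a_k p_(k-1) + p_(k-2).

Using the convergent recurrence p_i = a_i*p_{i-1} + p_{i-2}, q_i = a_i*q_{i-1} + q_{i-2} with p_{-2}=0, p_{-1}=1, q_{-2}=1, q_{-1}=0:
  i=0: a_0=10, p_0 = 10*1 + 0 = 10, q_0 = 10*0 + 1 = 1.
  i=1: a_1=6, p_1 = 6*10 + 1 = 61, q_1 = 6*1 + 0 = 6.
  i=2: a_2=9, p_2 = 9*61 + 10 = 559, q_2 = 9*6 + 1 = 55.
  i=3: a_3=2, p_3 = 2*559 + 61 = 1179, q_3 = 2*55 + 6 = 116.
  i=4: a_4=4, p_4 = 4*1179 + 559 = 5275, q_4 = 4*116 + 55 = 519.
  i=5: a_5=2, p_5 = 2*5275 + 1179 = 11729, q_5 = 2*519 + 116 = 1154.
  i=6: a_6=2, p_6 = 2*11729 + 5275 = 28733, q_6 = 2*1154 + 519 = 2827.
  i=7: a_7=4, p_7 = 4*28733 + 11729 = 126661, q_7 = 4*2827 + 1154 = 12462.

10/1, 61/6, 559/55, 1179/116, 5275/519, 11729/1154, 28733/2827, 126661/12462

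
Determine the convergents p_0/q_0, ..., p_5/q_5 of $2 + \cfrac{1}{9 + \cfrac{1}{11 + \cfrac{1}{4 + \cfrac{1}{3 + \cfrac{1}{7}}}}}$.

Using the convergent recurrence p_i = a_i*p_{i-1} + p_{i-2}, q_i = a_i*q_{i-1} + q_{i-2} with p_{-2}=0, p_{-1}=1, q_{-2}=1, q_{-1}=0:
  i=0: a_0=2, p_0 = 2*1 + 0 = 2, q_0 = 2*0 + 1 = 1.
  i=1: a_1=9, p_1 = 9*2 + 1 = 19, q_1 = 9*1 + 0 = 9.
  i=2: a_2=11, p_2 = 11*19 + 2 = 211, q_2 = 11*9 + 1 = 100.
  i=3: a_3=4, p_3 = 4*211 + 19 = 863, q_3 = 4*100 + 9 = 409.
  i=4: a_4=3, p_4 = 3*863 + 211 = 2800, q_4 = 3*409 + 100 = 1327.
  i=5: a_5=7, p_5 = 7*2800 + 863 = 20463, q_5 = 7*1327 + 409 = 9698.

2/1, 19/9, 211/100, 863/409, 2800/1327, 20463/9698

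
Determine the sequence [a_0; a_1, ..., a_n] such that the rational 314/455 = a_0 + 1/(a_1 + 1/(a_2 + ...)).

[0; 1, 2, 4, 2, 2, 6]

Run the Euclidean algorithm on 314 and 455; the successive quotients are the partial quotients a_0, a_1, ... (each step inverts the fractional part left over by the previous one):
  314 = 0*455 + 314, so a_0 = 0.
  455 = 1*314 + 141, so a_1 = 1.
  314 = 2*141 + 32, so a_2 = 2.
  141 = 4*32 + 13, so a_3 = 4.
  32 = 2*13 + 6, so a_4 = 2.
  13 = 2*6 + 1, so a_5 = 2.
  6 = 6*1 + 0, so a_6 = 6.
The remainder reaches 0 after 7 divisions, so the expansion has 7 partial quotients, read off in order.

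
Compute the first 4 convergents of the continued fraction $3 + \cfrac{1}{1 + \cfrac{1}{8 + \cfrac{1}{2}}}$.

Using the convergent recurrence p_i = a_i*p_{i-1} + p_{i-2}, q_i = a_i*q_{i-1} + q_{i-2} with p_{-2}=0, p_{-1}=1, q_{-2}=1, q_{-1}=0:
  i=0: a_0=3, p_0 = 3*1 + 0 = 3, q_0 = 3*0 + 1 = 1.
  i=1: a_1=1, p_1 = 1*3 + 1 = 4, q_1 = 1*1 + 0 = 1.
  i=2: a_2=8, p_2 = 8*4 + 3 = 35, q_2 = 8*1 + 1 = 9.
  i=3: a_3=2, p_3 = 2*35 + 4 = 74, q_3 = 2*9 + 1 = 19.

3/1, 4/1, 35/9, 74/19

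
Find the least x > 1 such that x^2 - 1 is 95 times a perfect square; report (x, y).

(x, y) = (39, 4)

First expand sqrt(95) as a continued fraction. With x_i = (sqrt(95) + m_i)/d_i and (m_0, d_0) = (0, 1): a_0 = floor(sqrt(95)) = 9, since 9^2 = 81 <= 95 < 100 = 10^2.
Iterate m_{i+1} = d_i*a_i - m_i, d_{i+1} = (95 - m_{i+1}^2)/d_i, a_{i+1} = floor((a_0 + m_{i+1})/d_{i+1}):
  m_1 = 1*9 - 0 = 9, d_1 = (95 - 9^2)/1 = 14/1 = 14, a_1 = floor((9 + 9)/14) = 1.
  m_2 = 14*1 - 9 = 5, d_2 = (95 - 5^2)/14 = 70/14 = 5, a_2 = floor((9 + 5)/5) = 2.
  m_3 = 5*2 - 5 = 5, d_3 = (95 - 5^2)/5 = 70/5 = 14, a_3 = floor((9 + 5)/14) = 1.
  m_4 = 14*1 - 5 = 9, d_4 = (95 - 9^2)/14 = 14/14 = 1, a_4 = floor((9 + 9)/1) = 18.
  m_5 = 1*18 - 9 = 9, d_5 = (95 - 9^2)/1 = 14/1 = 14: (m_5, d_5) = (m_1, d_1) = (9, 14), so from here the quotients repeat a_1, ..., a_4; the period length is 4.
So sqrt(95) = [9; (1, 2, 1, 18)] with period length k = 4.
k is even, so the fundamental solution of x^2 - 95y^2 = 1 is (p_{k-1}, q_{k-1}) = (p_3, q_3); compute convergents through index 3.
Convergents (p_i = a_i*p_{i-1} + p_{i-2}, q_i = a_i*q_{i-1} + q_{i-2} with p_{-2}=0, p_{-1}=1, q_{-2}=1, q_{-1}=0):
  i=0: a_0=9, p_0 = 9*1 + 0 = 9, q_0 = 9*0 + 1 = 1.
  i=1: a_1=1, p_1 = 1*9 + 1 = 10, q_1 = 1*1 + 0 = 1.
  i=2: a_2=2, p_2 = 2*10 + 9 = 29, q_2 = 2*1 + 1 = 3.
  i=3: a_3=1, p_3 = 1*29 + 10 = 39, q_3 = 1*3 + 1 = 4.
Check: 39^2 - 95*4^2 = 1521 - 1520 = 1, so (x, y) = (39, 4) solves the equation, and by the theorem it is the least positive solution.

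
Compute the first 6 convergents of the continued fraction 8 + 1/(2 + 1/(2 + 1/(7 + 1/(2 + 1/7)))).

Using the convergent recurrence p_i = a_i*p_{i-1} + p_{i-2}, q_i = a_i*q_{i-1} + q_{i-2} with p_{-2}=0, p_{-1}=1, q_{-2}=1, q_{-1}=0:
  i=0: a_0=8, p_0 = 8*1 + 0 = 8, q_0 = 8*0 + 1 = 1.
  i=1: a_1=2, p_1 = 2*8 + 1 = 17, q_1 = 2*1 + 0 = 2.
  i=2: a_2=2, p_2 = 2*17 + 8 = 42, q_2 = 2*2 + 1 = 5.
  i=3: a_3=7, p_3 = 7*42 + 17 = 311, q_3 = 7*5 + 2 = 37.
  i=4: a_4=2, p_4 = 2*311 + 42 = 664, q_4 = 2*37 + 5 = 79.
  i=5: a_5=7, p_5 = 7*664 + 311 = 4959, q_5 = 7*79 + 37 = 590.

8/1, 17/2, 42/5, 311/37, 664/79, 4959/590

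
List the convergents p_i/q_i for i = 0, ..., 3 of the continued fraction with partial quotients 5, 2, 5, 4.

Using the convergent recurrence p_i = a_i*p_{i-1} + p_{i-2}, q_i = a_i*q_{i-1} + q_{i-2} with p_{-2}=0, p_{-1}=1, q_{-2}=1, q_{-1}=0:
  i=0: a_0=5, p_0 = 5*1 + 0 = 5, q_0 = 5*0 + 1 = 1.
  i=1: a_1=2, p_1 = 2*5 + 1 = 11, q_1 = 2*1 + 0 = 2.
  i=2: a_2=5, p_2 = 5*11 + 5 = 60, q_2 = 5*2 + 1 = 11.
  i=3: a_3=4, p_3 = 4*60 + 11 = 251, q_3 = 4*11 + 2 = 46.

5/1, 11/2, 60/11, 251/46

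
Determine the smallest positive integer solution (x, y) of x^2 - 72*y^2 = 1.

(x, y) = (17, 2)

First expand sqrt(72) as a continued fraction. With x_i = (sqrt(72) + m_i)/d_i and (m_0, d_0) = (0, 1): a_0 = floor(sqrt(72)) = 8, since 8^2 = 64 <= 72 < 81 = 9^2.
Iterate m_{i+1} = d_i*a_i - m_i, d_{i+1} = (72 - m_{i+1}^2)/d_i, a_{i+1} = floor((a_0 + m_{i+1})/d_{i+1}):
  m_1 = 1*8 - 0 = 8, d_1 = (72 - 8^2)/1 = 8/1 = 8, a_1 = floor((8 + 8)/8) = 2.
  m_2 = 8*2 - 8 = 8, d_2 = (72 - 8^2)/8 = 8/8 = 1, a_2 = floor((8 + 8)/1) = 16.
  m_3 = 1*16 - 8 = 8, d_3 = (72 - 8^2)/1 = 8/1 = 8: (m_3, d_3) = (m_1, d_1) = (8, 8), so from here the quotients repeat a_1, a_2; the period length is 2.
So sqrt(72) = [8; (2, 16)] with period length k = 2.
k is even, so the fundamental solution of x^2 - 72y^2 = 1 is (p_{k-1}, q_{k-1}) = (p_1, q_1); compute convergents through index 1.
Convergents (p_i = a_i*p_{i-1} + p_{i-2}, q_i = a_i*q_{i-1} + q_{i-2} with p_{-2}=0, p_{-1}=1, q_{-2}=1, q_{-1}=0):
  i=0: a_0=8, p_0 = 8*1 + 0 = 8, q_0 = 8*0 + 1 = 1.
  i=1: a_1=2, p_1 = 2*8 + 1 = 17, q_1 = 2*1 + 0 = 2.
Check: 17^2 - 72*2^2 = 289 - 288 = 1, so (x, y) = (17, 2) solves the equation, and by the theorem it is the least positive solution.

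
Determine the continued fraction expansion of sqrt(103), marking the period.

Write x_i = (sqrt(103) + m_i)/d_i with (m_0, d_0) = (0, 1). a_0 = floor(sqrt(103)) = 10, since 10^2 = 100 <= 103 < 121 = 11^2.
Iterate m_{i+1} = d_i*a_i - m_i, d_{i+1} = (103 - m_{i+1}^2)/d_i, a_{i+1} = floor((a_0 + m_{i+1})/d_{i+1}):
  m_1 = 1*10 - 0 = 10, d_1 = (103 - 10^2)/1 = 3/1 = 3, a_1 = floor((10 + 10)/3) = 6.
  m_2 = 3*6 - 10 = 8, d_2 = (103 - 8^2)/3 = 39/3 = 13, a_2 = floor((10 + 8)/13) = 1.
  m_3 = 13*1 - 8 = 5, d_3 = (103 - 5^2)/13 = 78/13 = 6, a_3 = floor((10 + 5)/6) = 2.
  m_4 = 6*2 - 5 = 7, d_4 = (103 - 7^2)/6 = 54/6 = 9, a_4 = floor((10 + 7)/9) = 1.
  m_5 = 9*1 - 7 = 2, d_5 = (103 - 2^2)/9 = 99/9 = 11, a_5 = floor((10 + 2)/11) = 1.
  m_6 = 11*1 - 2 = 9, d_6 = (103 - 9^2)/11 = 22/11 = 2, a_6 = floor((10 + 9)/2) = 9.
  m_7 = 2*9 - 9 = 9, d_7 = (103 - 9^2)/2 = 22/2 = 11, a_7 = floor((10 + 9)/11) = 1.
  m_8 = 11*1 - 9 = 2, d_8 = (103 - 2^2)/11 = 99/11 = 9, a_8 = floor((10 + 2)/9) = 1.
  m_9 = 9*1 - 2 = 7, d_9 = (103 - 7^2)/9 = 54/9 = 6, a_9 = floor((10 + 7)/6) = 2.
  m_10 = 6*2 - 7 = 5, d_10 = (103 - 5^2)/6 = 78/6 = 13, a_10 = floor((10 + 5)/13) = 1.
  m_11 = 13*1 - 5 = 8, d_11 = (103 - 8^2)/13 = 39/13 = 3, a_11 = floor((10 + 8)/3) = 6.
  m_12 = 3*6 - 8 = 10, d_12 = (103 - 10^2)/3 = 3/3 = 1, a_12 = floor((10 + 10)/1) = 20.
  m_13 = 1*20 - 10 = 10, d_13 = (103 - 10^2)/1 = 3/1 = 3: (m_13, d_13) = (m_1, d_1) = (10, 3), so from here the quotients repeat a_1, ..., a_12; the period length is 12.
Hence the expansion of sqrt(103) is a_0 = 10 followed by the repeating block 6, 1, 2, 1, 1, 9, 1, 1, 2, 1, 6, 20 (period 12).

[10; (6, 1, 2, 1, 1, 9, 1, 1, 2, 1, 6, 20)]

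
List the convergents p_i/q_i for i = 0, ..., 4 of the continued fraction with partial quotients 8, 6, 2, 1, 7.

8/1, 49/6, 106/13, 155/19, 1191/146

Using the convergent recurrence p_i = a_i*p_{i-1} + p_{i-2}, q_i = a_i*q_{i-1} + q_{i-2} with p_{-2}=0, p_{-1}=1, q_{-2}=1, q_{-1}=0:
  i=0: a_0=8, p_0 = 8*1 + 0 = 8, q_0 = 8*0 + 1 = 1.
  i=1: a_1=6, p_1 = 6*8 + 1 = 49, q_1 = 6*1 + 0 = 6.
  i=2: a_2=2, p_2 = 2*49 + 8 = 106, q_2 = 2*6 + 1 = 13.
  i=3: a_3=1, p_3 = 1*106 + 49 = 155, q_3 = 1*13 + 6 = 19.
  i=4: a_4=7, p_4 = 7*155 + 106 = 1191, q_4 = 7*19 + 13 = 146.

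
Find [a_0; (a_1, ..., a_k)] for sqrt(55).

Write x_i = (sqrt(55) + m_i)/d_i with (m_0, d_0) = (0, 1). a_0 = floor(sqrt(55)) = 7, since 7^2 = 49 <= 55 < 64 = 8^2.
Iterate m_{i+1} = d_i*a_i - m_i, d_{i+1} = (55 - m_{i+1}^2)/d_i, a_{i+1} = floor((a_0 + m_{i+1})/d_{i+1}):
  m_1 = 1*7 - 0 = 7, d_1 = (55 - 7^2)/1 = 6/1 = 6, a_1 = floor((7 + 7)/6) = 2.
  m_2 = 6*2 - 7 = 5, d_2 = (55 - 5^2)/6 = 30/6 = 5, a_2 = floor((7 + 5)/5) = 2.
  m_3 = 5*2 - 5 = 5, d_3 = (55 - 5^2)/5 = 30/5 = 6, a_3 = floor((7 + 5)/6) = 2.
  m_4 = 6*2 - 5 = 7, d_4 = (55 - 7^2)/6 = 6/6 = 1, a_4 = floor((7 + 7)/1) = 14.
  m_5 = 1*14 - 7 = 7, d_5 = (55 - 7^2)/1 = 6/1 = 6: (m_5, d_5) = (m_1, d_1) = (7, 6), so from here the quotients repeat a_1, ..., a_4; the period length is 4.
Hence the expansion of sqrt(55) is a_0 = 7 followed by the repeating block 2, 2, 2, 14 (period 4).

[7; (2, 2, 2, 14)]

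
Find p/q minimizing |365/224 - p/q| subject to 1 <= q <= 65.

Expand x = 365/224 as a continued fraction with the Euclidean algorithm:
  365 = 1*224 + 141, so a_0 = 1.
  224 = 1*141 + 83, so a_1 = 1.
  141 = 1*83 + 58, so a_2 = 1.
  83 = 1*58 + 25, so a_3 = 1.
  58 = 2*25 + 8, so a_4 = 2.
  25 = 3*8 + 1, so a_5 = 3.
  8 = 8*1 + 0, so a_6 = 8.
so x = [1; 1, 1, 1, 2, 3, 8].
Convergents (p_i = a_i*p_{i-1} + p_{i-2}, q_i = a_i*q_{i-1} + q_{i-2} with p_{-2}=0, p_{-1}=1, q_{-2}=1, q_{-1}=0), until the denominator exceeds 65:
  i=0: a_0=1, p_0 = 1*1 + 0 = 1, q_0 = 1*0 + 1 = 1.
  i=1: a_1=1, p_1 = 1*1 + 1 = 2, q_1 = 1*1 + 0 = 1.
  i=2: a_2=1, p_2 = 1*2 + 1 = 3, q_2 = 1*1 + 1 = 2.
  i=3: a_3=1, p_3 = 1*3 + 2 = 5, q_3 = 1*2 + 1 = 3.
  i=4: a_4=2, p_4 = 2*5 + 3 = 13, q_4 = 2*3 + 2 = 8.
  i=5: a_5=3, p_5 = 3*13 + 5 = 44, q_5 = 3*8 + 3 = 27.
  i=6: a_6=8, p_6 = 8*44 + 13 = 365, q_6 = 8*27 + 8 = 224.
q_6 = 224 > 65, so the last convergent with denominator <= 65 is p_5/q_5 = 44/27.
The closest fraction with denominator <= 65 is either p_5/q_5 or the intermediate fraction (k*p_5 + p_4)/(k*q_5 + q_4) with the largest k >= 1 whose denominator stays <= 65; these approach x as k grows, and every other convergent or intermediate fraction in range is farther away.
Largest k: floor((65 - q_4)/q_5) = floor((65 - 8)/27) = 2.
That gives (2*44 + 13)/(2*27 + 8) = 101/62.
Compare the errors: |x - 44/27| = |365*27 - 44*224|/(224*27) = 1/6048, and |x - 101/62| = |365*62 - 101*224|/(224*62) = 6/13888.
Cross-multiplying, 1*13888 = 13888 < 36288 = 6*6048, so 1/6048 is smaller: the convergent 44/27 is closer to x than 101/62.

44/27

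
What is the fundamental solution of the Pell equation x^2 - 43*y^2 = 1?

(x, y) = (3482, 531)

First expand sqrt(43) as a continued fraction. With x_i = (sqrt(43) + m_i)/d_i and (m_0, d_0) = (0, 1): a_0 = floor(sqrt(43)) = 6, since 6^2 = 36 <= 43 < 49 = 7^2.
Iterate m_{i+1} = d_i*a_i - m_i, d_{i+1} = (43 - m_{i+1}^2)/d_i, a_{i+1} = floor((a_0 + m_{i+1})/d_{i+1}):
  m_1 = 1*6 - 0 = 6, d_1 = (43 - 6^2)/1 = 7/1 = 7, a_1 = floor((6 + 6)/7) = 1.
  m_2 = 7*1 - 6 = 1, d_2 = (43 - 1^2)/7 = 42/7 = 6, a_2 = floor((6 + 1)/6) = 1.
  m_3 = 6*1 - 1 = 5, d_3 = (43 - 5^2)/6 = 18/6 = 3, a_3 = floor((6 + 5)/3) = 3.
  m_4 = 3*3 - 5 = 4, d_4 = (43 - 4^2)/3 = 27/3 = 9, a_4 = floor((6 + 4)/9) = 1.
  m_5 = 9*1 - 4 = 5, d_5 = (43 - 5^2)/9 = 18/9 = 2, a_5 = floor((6 + 5)/2) = 5.
  m_6 = 2*5 - 5 = 5, d_6 = (43 - 5^2)/2 = 18/2 = 9, a_6 = floor((6 + 5)/9) = 1.
  m_7 = 9*1 - 5 = 4, d_7 = (43 - 4^2)/9 = 27/9 = 3, a_7 = floor((6 + 4)/3) = 3.
  m_8 = 3*3 - 4 = 5, d_8 = (43 - 5^2)/3 = 18/3 = 6, a_8 = floor((6 + 5)/6) = 1.
  m_9 = 6*1 - 5 = 1, d_9 = (43 - 1^2)/6 = 42/6 = 7, a_9 = floor((6 + 1)/7) = 1.
  m_10 = 7*1 - 1 = 6, d_10 = (43 - 6^2)/7 = 7/7 = 1, a_10 = floor((6 + 6)/1) = 12.
  m_11 = 1*12 - 6 = 6, d_11 = (43 - 6^2)/1 = 7/1 = 7: (m_11, d_11) = (m_1, d_1) = (6, 7), so from here the quotients repeat a_1, ..., a_10; the period length is 10.
So sqrt(43) = [6; (1, 1, 3, 1, 5, 1, 3, 1, 1, 12)] with period length k = 10.
k is even, so the fundamental solution of x^2 - 43y^2 = 1 is (p_{k-1}, q_{k-1}) = (p_9, q_9); compute convergents through index 9.
Convergents (p_i = a_i*p_{i-1} + p_{i-2}, q_i = a_i*q_{i-1} + q_{i-2} with p_{-2}=0, p_{-1}=1, q_{-2}=1, q_{-1}=0):
  i=0: a_0=6, p_0 = 6*1 + 0 = 6, q_0 = 6*0 + 1 = 1.
  i=1: a_1=1, p_1 = 1*6 + 1 = 7, q_1 = 1*1 + 0 = 1.
  i=2: a_2=1, p_2 = 1*7 + 6 = 13, q_2 = 1*1 + 1 = 2.
  i=3: a_3=3, p_3 = 3*13 + 7 = 46, q_3 = 3*2 + 1 = 7.
  i=4: a_4=1, p_4 = 1*46 + 13 = 59, q_4 = 1*7 + 2 = 9.
  i=5: a_5=5, p_5 = 5*59 + 46 = 341, q_5 = 5*9 + 7 = 52.
  i=6: a_6=1, p_6 = 1*341 + 59 = 400, q_6 = 1*52 + 9 = 61.
  i=7: a_7=3, p_7 = 3*400 + 341 = 1541, q_7 = 3*61 + 52 = 235.
  i=8: a_8=1, p_8 = 1*1541 + 400 = 1941, q_8 = 1*235 + 61 = 296.
  i=9: a_9=1, p_9 = 1*1941 + 1541 = 3482, q_9 = 1*296 + 235 = 531.
Check: 3482^2 - 43*531^2 = 12124324 - 12124323 = 1, so (x, y) = (3482, 531) solves the equation, and by the theorem it is the least positive solution.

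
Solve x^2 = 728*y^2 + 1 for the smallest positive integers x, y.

First expand sqrt(728) as a continued fraction. With x_i = (sqrt(728) + m_i)/d_i and (m_0, d_0) = (0, 1): a_0 = floor(sqrt(728)) = 26, since 26^2 = 676 <= 728 < 729 = 27^2.
Iterate m_{i+1} = d_i*a_i - m_i, d_{i+1} = (728 - m_{i+1}^2)/d_i, a_{i+1} = floor((a_0 + m_{i+1})/d_{i+1}):
  m_1 = 1*26 - 0 = 26, d_1 = (728 - 26^2)/1 = 52/1 = 52, a_1 = floor((26 + 26)/52) = 1.
  m_2 = 52*1 - 26 = 26, d_2 = (728 - 26^2)/52 = 52/52 = 1, a_2 = floor((26 + 26)/1) = 52.
  m_3 = 1*52 - 26 = 26, d_3 = (728 - 26^2)/1 = 52/1 = 52: (m_3, d_3) = (m_1, d_1) = (26, 52), so from here the quotients repeat a_1, a_2; the period length is 2.
So sqrt(728) = [26; (1, 52)] with period length k = 2.
k is even, so the fundamental solution of x^2 - 728y^2 = 1 is (p_{k-1}, q_{k-1}) = (p_1, q_1); compute convergents through index 1.
Convergents (p_i = a_i*p_{i-1} + p_{i-2}, q_i = a_i*q_{i-1} + q_{i-2} with p_{-2}=0, p_{-1}=1, q_{-2}=1, q_{-1}=0):
  i=0: a_0=26, p_0 = 26*1 + 0 = 26, q_0 = 26*0 + 1 = 1.
  i=1: a_1=1, p_1 = 1*26 + 1 = 27, q_1 = 1*1 + 0 = 1.
Check: 27^2 - 728*1^2 = 729 - 728 = 1, so (x, y) = (27, 1) solves the equation, and by the theorem it is the least positive solution.

(x, y) = (27, 1)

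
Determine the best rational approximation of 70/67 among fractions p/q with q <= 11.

Expand x = 70/67 as a continued fraction with the Euclidean algorithm:
  70 = 1*67 + 3, so a_0 = 1.
  67 = 22*3 + 1, so a_1 = 22.
  3 = 3*1 + 0, so a_2 = 3.
so x = [1; 22, 3].
Convergents (p_i = a_i*p_{i-1} + p_{i-2}, q_i = a_i*q_{i-1} + q_{i-2} with p_{-2}=0, p_{-1}=1, q_{-2}=1, q_{-1}=0), until the denominator exceeds 11:
  i=0: a_0=1, p_0 = 1*1 + 0 = 1, q_0 = 1*0 + 1 = 1.
  i=1: a_1=22, p_1 = 22*1 + 1 = 23, q_1 = 22*1 + 0 = 22.
q_1 = 22 > 11, so the last convergent with denominator <= 11 is p_0/q_0 = 1/1.
The closest fraction with denominator <= 11 is either p_0/q_0 or the intermediate fraction (k*p_0 + p_{-1})/(k*q_0 + q_{-1}) with the largest k >= 1 whose denominator stays <= 11; these approach x as k grows, and every other convergent or intermediate fraction in range is farther away.
Largest k: floor((11 - q_{-1})/q_0) = floor((11 - 0)/1) = 11 (using the seeds p_{-1} = 1, q_{-1} = 0).
That gives (11*1 + 1)/(11*1 + 0) = 12/11.
Compare the errors: |x - 1/1| = |70*1 - 1*67|/(67*1) = 3/67, and |x - 12/11| = |70*11 - 12*67|/(67*11) = 34/737.
Cross-multiplying, 3*737 = 2211 < 2278 = 34*67, so 3/67 is smaller: the convergent 1/1 is closer to x than 12/11.

1/1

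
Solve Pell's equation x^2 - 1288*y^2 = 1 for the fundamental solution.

(x, y) = (323, 9)

First expand sqrt(1288) as a continued fraction. With x_i = (sqrt(1288) + m_i)/d_i and (m_0, d_0) = (0, 1): a_0 = floor(sqrt(1288)) = 35, since 35^2 = 1225 <= 1288 < 1296 = 36^2.
Iterate m_{i+1} = d_i*a_i - m_i, d_{i+1} = (1288 - m_{i+1}^2)/d_i, a_{i+1} = floor((a_0 + m_{i+1})/d_{i+1}):
  m_1 = 1*35 - 0 = 35, d_1 = (1288 - 35^2)/1 = 63/1 = 63, a_1 = floor((35 + 35)/63) = 1.
  m_2 = 63*1 - 35 = 28, d_2 = (1288 - 28^2)/63 = 504/63 = 8, a_2 = floor((35 + 28)/8) = 7.
  m_3 = 8*7 - 28 = 28, d_3 = (1288 - 28^2)/8 = 504/8 = 63, a_3 = floor((35 + 28)/63) = 1.
  m_4 = 63*1 - 28 = 35, d_4 = (1288 - 35^2)/63 = 63/63 = 1, a_4 = floor((35 + 35)/1) = 70.
  m_5 = 1*70 - 35 = 35, d_5 = (1288 - 35^2)/1 = 63/1 = 63: (m_5, d_5) = (m_1, d_1) = (35, 63), so from here the quotients repeat a_1, ..., a_4; the period length is 4.
So sqrt(1288) = [35; (1, 7, 1, 70)] with period length k = 4.
k is even, so the fundamental solution of x^2 - 1288y^2 = 1 is (p_{k-1}, q_{k-1}) = (p_3, q_3); compute convergents through index 3.
Convergents (p_i = a_i*p_{i-1} + p_{i-2}, q_i = a_i*q_{i-1} + q_{i-2} with p_{-2}=0, p_{-1}=1, q_{-2}=1, q_{-1}=0):
  i=0: a_0=35, p_0 = 35*1 + 0 = 35, q_0 = 35*0 + 1 = 1.
  i=1: a_1=1, p_1 = 1*35 + 1 = 36, q_1 = 1*1 + 0 = 1.
  i=2: a_2=7, p_2 = 7*36 + 35 = 287, q_2 = 7*1 + 1 = 8.
  i=3: a_3=1, p_3 = 1*287 + 36 = 323, q_3 = 1*8 + 1 = 9.
Check: 323^2 - 1288*9^2 = 104329 - 104328 = 1, so (x, y) = (323, 9) solves the equation, and by the theorem it is the least positive solution.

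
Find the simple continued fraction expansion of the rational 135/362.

[0; 2, 1, 2, 7, 6]

Run the Euclidean algorithm on 135 and 362; the successive quotients are the partial quotients a_0, a_1, ... (each step inverts the fractional part left over by the previous one):
  135 = 0*362 + 135, so a_0 = 0.
  362 = 2*135 + 92, so a_1 = 2.
  135 = 1*92 + 43, so a_2 = 1.
  92 = 2*43 + 6, so a_3 = 2.
  43 = 7*6 + 1, so a_4 = 7.
  6 = 6*1 + 0, so a_5 = 6.
The remainder reaches 0 after 6 divisions, so the expansion has 6 partial quotients, read off in order.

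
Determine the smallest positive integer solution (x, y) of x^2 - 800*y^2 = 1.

First expand sqrt(800) as a continued fraction. With x_i = (sqrt(800) + m_i)/d_i and (m_0, d_0) = (0, 1): a_0 = floor(sqrt(800)) = 28, since 28^2 = 784 <= 800 < 841 = 29^2.
Iterate m_{i+1} = d_i*a_i - m_i, d_{i+1} = (800 - m_{i+1}^2)/d_i, a_{i+1} = floor((a_0 + m_{i+1})/d_{i+1}):
  m_1 = 1*28 - 0 = 28, d_1 = (800 - 28^2)/1 = 16/1 = 16, a_1 = floor((28 + 28)/16) = 3.
  m_2 = 16*3 - 28 = 20, d_2 = (800 - 20^2)/16 = 400/16 = 25, a_2 = floor((28 + 20)/25) = 1.
  m_3 = 25*1 - 20 = 5, d_3 = (800 - 5^2)/25 = 775/25 = 31, a_3 = floor((28 + 5)/31) = 1.
  m_4 = 31*1 - 5 = 26, d_4 = (800 - 26^2)/31 = 124/31 = 4, a_4 = floor((28 + 26)/4) = 13.
  m_5 = 4*13 - 26 = 26, d_5 = (800 - 26^2)/4 = 124/4 = 31, a_5 = floor((28 + 26)/31) = 1.
  m_6 = 31*1 - 26 = 5, d_6 = (800 - 5^2)/31 = 775/31 = 25, a_6 = floor((28 + 5)/25) = 1.
  m_7 = 25*1 - 5 = 20, d_7 = (800 - 20^2)/25 = 400/25 = 16, a_7 = floor((28 + 20)/16) = 3.
  m_8 = 16*3 - 20 = 28, d_8 = (800 - 28^2)/16 = 16/16 = 1, a_8 = floor((28 + 28)/1) = 56.
  m_9 = 1*56 - 28 = 28, d_9 = (800 - 28^2)/1 = 16/1 = 16: (m_9, d_9) = (m_1, d_1) = (28, 16), so from here the quotients repeat a_1, ..., a_8; the period length is 8.
So sqrt(800) = [28; (3, 1, 1, 13, 1, 1, 3, 56)] with period length k = 8.
k is even, so the fundamental solution of x^2 - 800y^2 = 1 is (p_{k-1}, q_{k-1}) = (p_7, q_7); compute convergents through index 7.
Convergents (p_i = a_i*p_{i-1} + p_{i-2}, q_i = a_i*q_{i-1} + q_{i-2} with p_{-2}=0, p_{-1}=1, q_{-2}=1, q_{-1}=0):
  i=0: a_0=28, p_0 = 28*1 + 0 = 28, q_0 = 28*0 + 1 = 1.
  i=1: a_1=3, p_1 = 3*28 + 1 = 85, q_1 = 3*1 + 0 = 3.
  i=2: a_2=1, p_2 = 1*85 + 28 = 113, q_2 = 1*3 + 1 = 4.
  i=3: a_3=1, p_3 = 1*113 + 85 = 198, q_3 = 1*4 + 3 = 7.
  i=4: a_4=13, p_4 = 13*198 + 113 = 2687, q_4 = 13*7 + 4 = 95.
  i=5: a_5=1, p_5 = 1*2687 + 198 = 2885, q_5 = 1*95 + 7 = 102.
  i=6: a_6=1, p_6 = 1*2885 + 2687 = 5572, q_6 = 1*102 + 95 = 197.
  i=7: a_7=3, p_7 = 3*5572 + 2885 = 19601, q_7 = 3*197 + 102 = 693.
Check: 19601^2 - 800*693^2 = 384199201 - 384199200 = 1, so (x, y) = (19601, 693) solves the equation, and by the theorem it is the least positive solution.

(x, y) = (19601, 693)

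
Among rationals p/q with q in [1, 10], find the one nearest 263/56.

47/10

Expand x = 263/56 as a continued fraction with the Euclidean algorithm:
  263 = 4*56 + 39, so a_0 = 4.
  56 = 1*39 + 17, so a_1 = 1.
  39 = 2*17 + 5, so a_2 = 2.
  17 = 3*5 + 2, so a_3 = 3.
  5 = 2*2 + 1, so a_4 = 2.
  2 = 2*1 + 0, so a_5 = 2.
so x = [4; 1, 2, 3, 2, 2].
Convergents (p_i = a_i*p_{i-1} + p_{i-2}, q_i = a_i*q_{i-1} + q_{i-2} with p_{-2}=0, p_{-1}=1, q_{-2}=1, q_{-1}=0), until the denominator exceeds 10:
  i=0: a_0=4, p_0 = 4*1 + 0 = 4, q_0 = 4*0 + 1 = 1.
  i=1: a_1=1, p_1 = 1*4 + 1 = 5, q_1 = 1*1 + 0 = 1.
  i=2: a_2=2, p_2 = 2*5 + 4 = 14, q_2 = 2*1 + 1 = 3.
  i=3: a_3=3, p_3 = 3*14 + 5 = 47, q_3 = 3*3 + 1 = 10.
  i=4: a_4=2, p_4 = 2*47 + 14 = 108, q_4 = 2*10 + 3 = 23.
q_4 = 23 > 10, so the last convergent with denominator <= 10 is p_3/q_3 = 47/10.
The closest fraction with denominator <= 10 is either p_3/q_3 or the intermediate fraction (k*p_3 + p_2)/(k*q_3 + q_2) with the largest k >= 1 whose denominator stays <= 10; these approach x as k grows, and every other convergent or intermediate fraction in range is farther away.
Largest k: floor((10 - q_2)/q_3) = floor((10 - 3)/10) = 0.
Since k = 0, no intermediate fraction beyond p_3/q_3 has denominator <= 10, so the convergent 47/10 is the closest (its error is |263*10 - 47*56|/(56*10) = 2/560).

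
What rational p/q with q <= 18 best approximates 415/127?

49/15

Expand x = 415/127 as a continued fraction with the Euclidean algorithm:
  415 = 3*127 + 34, so a_0 = 3.
  127 = 3*34 + 25, so a_1 = 3.
  34 = 1*25 + 9, so a_2 = 1.
  25 = 2*9 + 7, so a_3 = 2.
  9 = 1*7 + 2, so a_4 = 1.
  7 = 3*2 + 1, so a_5 = 3.
  2 = 2*1 + 0, so a_6 = 2.
so x = [3; 3, 1, 2, 1, 3, 2].
Convergents (p_i = a_i*p_{i-1} + p_{i-2}, q_i = a_i*q_{i-1} + q_{i-2} with p_{-2}=0, p_{-1}=1, q_{-2}=1, q_{-1}=0), until the denominator exceeds 18:
  i=0: a_0=3, p_0 = 3*1 + 0 = 3, q_0 = 3*0 + 1 = 1.
  i=1: a_1=3, p_1 = 3*3 + 1 = 10, q_1 = 3*1 + 0 = 3.
  i=2: a_2=1, p_2 = 1*10 + 3 = 13, q_2 = 1*3 + 1 = 4.
  i=3: a_3=2, p_3 = 2*13 + 10 = 36, q_3 = 2*4 + 3 = 11.
  i=4: a_4=1, p_4 = 1*36 + 13 = 49, q_4 = 1*11 + 4 = 15.
  i=5: a_5=3, p_5 = 3*49 + 36 = 183, q_5 = 3*15 + 11 = 56.
q_5 = 56 > 18, so the last convergent with denominator <= 18 is p_4/q_4 = 49/15.
The closest fraction with denominator <= 18 is either p_4/q_4 or the intermediate fraction (k*p_4 + p_3)/(k*q_4 + q_3) with the largest k >= 1 whose denominator stays <= 18; these approach x as k grows, and every other convergent or intermediate fraction in range is farther away.
Largest k: floor((18 - q_3)/q_4) = floor((18 - 11)/15) = 0.
Since k = 0, no intermediate fraction beyond p_4/q_4 has denominator <= 18, so the convergent 49/15 is the closest (its error is |415*15 - 49*127|/(127*15) = 2/1905).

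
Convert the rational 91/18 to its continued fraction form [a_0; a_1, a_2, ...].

Run the Euclidean algorithm on 91 and 18; the successive quotients are the partial quotients a_0, a_1, ... (each step inverts the fractional part left over by the previous one):
  91 = 5*18 + 1, so a_0 = 5.
  18 = 18*1 + 0, so a_1 = 18.
The remainder reaches 0 after 2 divisions, so the expansion has 2 partial quotients, read off in order.

[5; 18]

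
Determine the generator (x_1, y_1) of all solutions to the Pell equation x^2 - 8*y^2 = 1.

(x, y) = (3, 1)

First expand sqrt(8) as a continued fraction. With x_i = (sqrt(8) + m_i)/d_i and (m_0, d_0) = (0, 1): a_0 = floor(sqrt(8)) = 2, since 2^2 = 4 <= 8 < 9 = 3^2.
Iterate m_{i+1} = d_i*a_i - m_i, d_{i+1} = (8 - m_{i+1}^2)/d_i, a_{i+1} = floor((a_0 + m_{i+1})/d_{i+1}):
  m_1 = 1*2 - 0 = 2, d_1 = (8 - 2^2)/1 = 4/1 = 4, a_1 = floor((2 + 2)/4) = 1.
  m_2 = 4*1 - 2 = 2, d_2 = (8 - 2^2)/4 = 4/4 = 1, a_2 = floor((2 + 2)/1) = 4.
  m_3 = 1*4 - 2 = 2, d_3 = (8 - 2^2)/1 = 4/1 = 4: (m_3, d_3) = (m_1, d_1) = (2, 4), so from here the quotients repeat a_1, a_2; the period length is 2.
So sqrt(8) = [2; (1, 4)] with period length k = 2.
k is even, so the fundamental solution of x^2 - 8y^2 = 1 is (p_{k-1}, q_{k-1}) = (p_1, q_1); compute convergents through index 1.
Convergents (p_i = a_i*p_{i-1} + p_{i-2}, q_i = a_i*q_{i-1} + q_{i-2} with p_{-2}=0, p_{-1}=1, q_{-2}=1, q_{-1}=0):
  i=0: a_0=2, p_0 = 2*1 + 0 = 2, q_0 = 2*0 + 1 = 1.
  i=1: a_1=1, p_1 = 1*2 + 1 = 3, q_1 = 1*1 + 0 = 1.
Check: 3^2 - 8*1^2 = 9 - 8 = 1, so (x, y) = (3, 1) solves the equation, and by the theorem it is the least positive solution.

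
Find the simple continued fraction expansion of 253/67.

[3; 1, 3, 2, 7]

Run the Euclidean algorithm on 253 and 67; the successive quotients are the partial quotients a_0, a_1, ... (each step inverts the fractional part left over by the previous one):
  253 = 3*67 + 52, so a_0 = 3.
  67 = 1*52 + 15, so a_1 = 1.
  52 = 3*15 + 7, so a_2 = 3.
  15 = 2*7 + 1, so a_3 = 2.
  7 = 7*1 + 0, so a_4 = 7.
The remainder reaches 0 after 5 divisions, so the expansion has 5 partial quotients, read off in order.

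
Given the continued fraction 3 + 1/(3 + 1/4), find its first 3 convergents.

Using the convergent recurrence p_i = a_i*p_{i-1} + p_{i-2}, q_i = a_i*q_{i-1} + q_{i-2} with p_{-2}=0, p_{-1}=1, q_{-2}=1, q_{-1}=0:
  i=0: a_0=3, p_0 = 3*1 + 0 = 3, q_0 = 3*0 + 1 = 1.
  i=1: a_1=3, p_1 = 3*3 + 1 = 10, q_1 = 3*1 + 0 = 3.
  i=2: a_2=4, p_2 = 4*10 + 3 = 43, q_2 = 4*3 + 1 = 13.

3/1, 10/3, 43/13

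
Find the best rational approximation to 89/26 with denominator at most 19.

65/19

Expand x = 89/26 as a continued fraction with the Euclidean algorithm:
  89 = 3*26 + 11, so a_0 = 3.
  26 = 2*11 + 4, so a_1 = 2.
  11 = 2*4 + 3, so a_2 = 2.
  4 = 1*3 + 1, so a_3 = 1.
  3 = 3*1 + 0, so a_4 = 3.
so x = [3; 2, 2, 1, 3].
Convergents (p_i = a_i*p_{i-1} + p_{i-2}, q_i = a_i*q_{i-1} + q_{i-2} with p_{-2}=0, p_{-1}=1, q_{-2}=1, q_{-1}=0), until the denominator exceeds 19:
  i=0: a_0=3, p_0 = 3*1 + 0 = 3, q_0 = 3*0 + 1 = 1.
  i=1: a_1=2, p_1 = 2*3 + 1 = 7, q_1 = 2*1 + 0 = 2.
  i=2: a_2=2, p_2 = 2*7 + 3 = 17, q_2 = 2*2 + 1 = 5.
  i=3: a_3=1, p_3 = 1*17 + 7 = 24, q_3 = 1*5 + 2 = 7.
  i=4: a_4=3, p_4 = 3*24 + 17 = 89, q_4 = 3*7 + 5 = 26.
q_4 = 26 > 19, so the last convergent with denominator <= 19 is p_3/q_3 = 24/7.
The closest fraction with denominator <= 19 is either p_3/q_3 or the intermediate fraction (k*p_3 + p_2)/(k*q_3 + q_2) with the largest k >= 1 whose denominator stays <= 19; these approach x as k grows, and every other convergent or intermediate fraction in range is farther away.
Largest k: floor((19 - q_2)/q_3) = floor((19 - 5)/7) = 2.
That gives (2*24 + 17)/(2*7 + 5) = 65/19.
Compare the errors: |x - 24/7| = |89*7 - 24*26|/(26*7) = 1/182, and |x - 65/19| = |89*19 - 65*26|/(26*19) = 1/494.
Cross-multiplying, 1*182 = 182 < 494 = 1*494, so 1/494 is smaller: the intermediate fraction 65/19 is closer to x than 24/7.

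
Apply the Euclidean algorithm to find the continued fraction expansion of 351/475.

[0; 1, 2, 1, 4, 1, 9, 2]

Run the Euclidean algorithm on 351 and 475; the successive quotients are the partial quotients a_0, a_1, ... (each step inverts the fractional part left over by the previous one):
  351 = 0*475 + 351, so a_0 = 0.
  475 = 1*351 + 124, so a_1 = 1.
  351 = 2*124 + 103, so a_2 = 2.
  124 = 1*103 + 21, so a_3 = 1.
  103 = 4*21 + 19, so a_4 = 4.
  21 = 1*19 + 2, so a_5 = 1.
  19 = 9*2 + 1, so a_6 = 9.
  2 = 2*1 + 0, so a_7 = 2.
The remainder reaches 0 after 8 divisions, so the expansion has 8 partial quotients, read off in order.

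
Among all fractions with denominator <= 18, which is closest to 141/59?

Expand x = 141/59 as a continued fraction with the Euclidean algorithm:
  141 = 2*59 + 23, so a_0 = 2.
  59 = 2*23 + 13, so a_1 = 2.
  23 = 1*13 + 10, so a_2 = 1.
  13 = 1*10 + 3, so a_3 = 1.
  10 = 3*3 + 1, so a_4 = 3.
  3 = 3*1 + 0, so a_5 = 3.
so x = [2; 2, 1, 1, 3, 3].
Convergents (p_i = a_i*p_{i-1} + p_{i-2}, q_i = a_i*q_{i-1} + q_{i-2} with p_{-2}=0, p_{-1}=1, q_{-2}=1, q_{-1}=0), until the denominator exceeds 18:
  i=0: a_0=2, p_0 = 2*1 + 0 = 2, q_0 = 2*0 + 1 = 1.
  i=1: a_1=2, p_1 = 2*2 + 1 = 5, q_1 = 2*1 + 0 = 2.
  i=2: a_2=1, p_2 = 1*5 + 2 = 7, q_2 = 1*2 + 1 = 3.
  i=3: a_3=1, p_3 = 1*7 + 5 = 12, q_3 = 1*3 + 2 = 5.
  i=4: a_4=3, p_4 = 3*12 + 7 = 43, q_4 = 3*5 + 3 = 18.
  i=5: a_5=3, p_5 = 3*43 + 12 = 141, q_5 = 3*18 + 5 = 59.
q_5 = 59 > 18, so the last convergent with denominator <= 18 is p_4/q_4 = 43/18.
The closest fraction with denominator <= 18 is either p_4/q_4 or the intermediate fraction (k*p_4 + p_3)/(k*q_4 + q_3) with the largest k >= 1 whose denominator stays <= 18; these approach x as k grows, and every other convergent or intermediate fraction in range is farther away.
Largest k: floor((18 - q_3)/q_4) = floor((18 - 5)/18) = 0.
Since k = 0, no intermediate fraction beyond p_4/q_4 has denominator <= 18, so the convergent 43/18 is the closest (its error is |141*18 - 43*59|/(59*18) = 1/1062).

43/18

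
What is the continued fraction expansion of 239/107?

[2; 4, 3, 1, 1, 3]

Run the Euclidean algorithm on 239 and 107; the successive quotients are the partial quotients a_0, a_1, ... (each step inverts the fractional part left over by the previous one):
  239 = 2*107 + 25, so a_0 = 2.
  107 = 4*25 + 7, so a_1 = 4.
  25 = 3*7 + 4, so a_2 = 3.
  7 = 1*4 + 3, so a_3 = 1.
  4 = 1*3 + 1, so a_4 = 1.
  3 = 3*1 + 0, so a_5 = 3.
The remainder reaches 0 after 6 divisions, so the expansion has 6 partial quotients, read off in order.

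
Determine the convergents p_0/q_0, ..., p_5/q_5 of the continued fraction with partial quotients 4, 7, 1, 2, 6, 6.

4/1, 29/7, 33/8, 95/23, 603/146, 3713/899

Using the convergent recurrence p_i = a_i*p_{i-1} + p_{i-2}, q_i = a_i*q_{i-1} + q_{i-2} with p_{-2}=0, p_{-1}=1, q_{-2}=1, q_{-1}=0:
  i=0: a_0=4, p_0 = 4*1 + 0 = 4, q_0 = 4*0 + 1 = 1.
  i=1: a_1=7, p_1 = 7*4 + 1 = 29, q_1 = 7*1 + 0 = 7.
  i=2: a_2=1, p_2 = 1*29 + 4 = 33, q_2 = 1*7 + 1 = 8.
  i=3: a_3=2, p_3 = 2*33 + 29 = 95, q_3 = 2*8 + 7 = 23.
  i=4: a_4=6, p_4 = 6*95 + 33 = 603, q_4 = 6*23 + 8 = 146.
  i=5: a_5=6, p_5 = 6*603 + 95 = 3713, q_5 = 6*146 + 23 = 899.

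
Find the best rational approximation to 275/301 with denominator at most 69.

53/58

Expand x = 275/301 as a continued fraction with the Euclidean algorithm:
  275 = 0*301 + 275, so a_0 = 0.
  301 = 1*275 + 26, so a_1 = 1.
  275 = 10*26 + 15, so a_2 = 10.
  26 = 1*15 + 11, so a_3 = 1.
  15 = 1*11 + 4, so a_4 = 1.
  11 = 2*4 + 3, so a_5 = 2.
  4 = 1*3 + 1, so a_6 = 1.
  3 = 3*1 + 0, so a_7 = 3.
so x = [0; 1, 10, 1, 1, 2, 1, 3].
Convergents (p_i = a_i*p_{i-1} + p_{i-2}, q_i = a_i*q_{i-1} + q_{i-2} with p_{-2}=0, p_{-1}=1, q_{-2}=1, q_{-1}=0), until the denominator exceeds 69:
  i=0: a_0=0, p_0 = 0*1 + 0 = 0, q_0 = 0*0 + 1 = 1.
  i=1: a_1=1, p_1 = 1*0 + 1 = 1, q_1 = 1*1 + 0 = 1.
  i=2: a_2=10, p_2 = 10*1 + 0 = 10, q_2 = 10*1 + 1 = 11.
  i=3: a_3=1, p_3 = 1*10 + 1 = 11, q_3 = 1*11 + 1 = 12.
  i=4: a_4=1, p_4 = 1*11 + 10 = 21, q_4 = 1*12 + 11 = 23.
  i=5: a_5=2, p_5 = 2*21 + 11 = 53, q_5 = 2*23 + 12 = 58.
  i=6: a_6=1, p_6 = 1*53 + 21 = 74, q_6 = 1*58 + 23 = 81.
q_6 = 81 > 69, so the last convergent with denominator <= 69 is p_5/q_5 = 53/58.
The closest fraction with denominator <= 69 is either p_5/q_5 or the intermediate fraction (k*p_5 + p_4)/(k*q_5 + q_4) with the largest k >= 1 whose denominator stays <= 69; these approach x as k grows, and every other convergent or intermediate fraction in range is farther away.
Largest k: floor((69 - q_4)/q_5) = floor((69 - 23)/58) = 0.
Since k = 0, no intermediate fraction beyond p_5/q_5 has denominator <= 69, so the convergent 53/58 is the closest (its error is |275*58 - 53*301|/(301*58) = 3/17458).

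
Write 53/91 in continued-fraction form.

[0; 1, 1, 2, 1, 1, 7]

Run the Euclidean algorithm on 53 and 91; the successive quotients are the partial quotients a_0, a_1, ... (each step inverts the fractional part left over by the previous one):
  53 = 0*91 + 53, so a_0 = 0.
  91 = 1*53 + 38, so a_1 = 1.
  53 = 1*38 + 15, so a_2 = 1.
  38 = 2*15 + 8, so a_3 = 2.
  15 = 1*8 + 7, so a_4 = 1.
  8 = 1*7 + 1, so a_5 = 1.
  7 = 7*1 + 0, so a_6 = 7.
The remainder reaches 0 after 7 divisions, so the expansion has 7 partial quotients, read off in order.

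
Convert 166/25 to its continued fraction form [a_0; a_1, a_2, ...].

[6; 1, 1, 1, 3, 2]

Run the Euclidean algorithm on 166 and 25; the successive quotients are the partial quotients a_0, a_1, ... (each step inverts the fractional part left over by the previous one):
  166 = 6*25 + 16, so a_0 = 6.
  25 = 1*16 + 9, so a_1 = 1.
  16 = 1*9 + 7, so a_2 = 1.
  9 = 1*7 + 2, so a_3 = 1.
  7 = 3*2 + 1, so a_4 = 3.
  2 = 2*1 + 0, so a_5 = 2.
The remainder reaches 0 after 6 divisions, so the expansion has 6 partial quotients, read off in order.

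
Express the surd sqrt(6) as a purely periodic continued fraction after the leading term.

[2; (2, 4)]

Write x_i = (sqrt(6) + m_i)/d_i with (m_0, d_0) = (0, 1). a_0 = floor(sqrt(6)) = 2, since 2^2 = 4 <= 6 < 9 = 3^2.
Iterate m_{i+1} = d_i*a_i - m_i, d_{i+1} = (6 - m_{i+1}^2)/d_i, a_{i+1} = floor((a_0 + m_{i+1})/d_{i+1}):
  m_1 = 1*2 - 0 = 2, d_1 = (6 - 2^2)/1 = 2/1 = 2, a_1 = floor((2 + 2)/2) = 2.
  m_2 = 2*2 - 2 = 2, d_2 = (6 - 2^2)/2 = 2/2 = 1, a_2 = floor((2 + 2)/1) = 4.
  m_3 = 1*4 - 2 = 2, d_3 = (6 - 2^2)/1 = 2/1 = 2: (m_3, d_3) = (m_1, d_1) = (2, 2), so from here the quotients repeat a_1, a_2; the period length is 2.
Hence the expansion of sqrt(6) is a_0 = 2 followed by the repeating block 2, 4 (period 2).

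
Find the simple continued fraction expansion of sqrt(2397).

Write x_i = (sqrt(2397) + m_i)/d_i with (m_0, d_0) = (0, 1). a_0 = floor(sqrt(2397)) = 48, since 48^2 = 2304 <= 2397 < 2401 = 49^2.
Iterate m_{i+1} = d_i*a_i - m_i, d_{i+1} = (2397 - m_{i+1}^2)/d_i, a_{i+1} = floor((a_0 + m_{i+1})/d_{i+1}):
  m_1 = 1*48 - 0 = 48, d_1 = (2397 - 48^2)/1 = 93/1 = 93, a_1 = floor((48 + 48)/93) = 1.
  m_2 = 93*1 - 48 = 45, d_2 = (2397 - 45^2)/93 = 372/93 = 4, a_2 = floor((48 + 45)/4) = 23.
  m_3 = 4*23 - 45 = 47, d_3 = (2397 - 47^2)/4 = 188/4 = 47, a_3 = floor((48 + 47)/47) = 2.
  m_4 = 47*2 - 47 = 47, d_4 = (2397 - 47^2)/47 = 188/47 = 4, a_4 = floor((48 + 47)/4) = 23.
  m_5 = 4*23 - 47 = 45, d_5 = (2397 - 45^2)/4 = 372/4 = 93, a_5 = floor((48 + 45)/93) = 1.
  m_6 = 93*1 - 45 = 48, d_6 = (2397 - 48^2)/93 = 93/93 = 1, a_6 = floor((48 + 48)/1) = 96.
  m_7 = 1*96 - 48 = 48, d_7 = (2397 - 48^2)/1 = 93/1 = 93: (m_7, d_7) = (m_1, d_1) = (48, 93), so from here the quotients repeat a_1, ..., a_6; the period length is 6.
Hence the expansion of sqrt(2397) is a_0 = 48 followed by the repeating block 1, 23, 2, 23, 1, 96 (period 6).

[48; (1, 23, 2, 23, 1, 96)]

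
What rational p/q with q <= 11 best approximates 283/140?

2/1

Expand x = 283/140 as a continued fraction with the Euclidean algorithm:
  283 = 2*140 + 3, so a_0 = 2.
  140 = 46*3 + 2, so a_1 = 46.
  3 = 1*2 + 1, so a_2 = 1.
  2 = 2*1 + 0, so a_3 = 2.
so x = [2; 46, 1, 2].
Convergents (p_i = a_i*p_{i-1} + p_{i-2}, q_i = a_i*q_{i-1} + q_{i-2} with p_{-2}=0, p_{-1}=1, q_{-2}=1, q_{-1}=0), until the denominator exceeds 11:
  i=0: a_0=2, p_0 = 2*1 + 0 = 2, q_0 = 2*0 + 1 = 1.
  i=1: a_1=46, p_1 = 46*2 + 1 = 93, q_1 = 46*1 + 0 = 46.
q_1 = 46 > 11, so the last convergent with denominator <= 11 is p_0/q_0 = 2/1.
The closest fraction with denominator <= 11 is either p_0/q_0 or the intermediate fraction (k*p_0 + p_{-1})/(k*q_0 + q_{-1}) with the largest k >= 1 whose denominator stays <= 11; these approach x as k grows, and every other convergent or intermediate fraction in range is farther away.
Largest k: floor((11 - q_{-1})/q_0) = floor((11 - 0)/1) = 11 (using the seeds p_{-1} = 1, q_{-1} = 0).
That gives (11*2 + 1)/(11*1 + 0) = 23/11.
Compare the errors: |x - 2/1| = |283*1 - 2*140|/(140*1) = 3/140, and |x - 23/11| = |283*11 - 23*140|/(140*11) = 107/1540.
Cross-multiplying, 3*1540 = 4620 < 14980 = 107*140, so 3/140 is smaller: the convergent 2/1 is closer to x than 23/11.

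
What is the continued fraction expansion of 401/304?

Run the Euclidean algorithm on 401 and 304; the successive quotients are the partial quotients a_0, a_1, ... (each step inverts the fractional part left over by the previous one):
  401 = 1*304 + 97, so a_0 = 1.
  304 = 3*97 + 13, so a_1 = 3.
  97 = 7*13 + 6, so a_2 = 7.
  13 = 2*6 + 1, so a_3 = 2.
  6 = 6*1 + 0, so a_4 = 6.
The remainder reaches 0 after 5 divisions, so the expansion has 5 partial quotients, read off in order.

[1; 3, 7, 2, 6]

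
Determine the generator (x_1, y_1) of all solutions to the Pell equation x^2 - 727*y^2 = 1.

(x, y) = (728, 27)

First expand sqrt(727) as a continued fraction. With x_i = (sqrt(727) + m_i)/d_i and (m_0, d_0) = (0, 1): a_0 = floor(sqrt(727)) = 26, since 26^2 = 676 <= 727 < 729 = 27^2.
Iterate m_{i+1} = d_i*a_i - m_i, d_{i+1} = (727 - m_{i+1}^2)/d_i, a_{i+1} = floor((a_0 + m_{i+1})/d_{i+1}):
  m_1 = 1*26 - 0 = 26, d_1 = (727 - 26^2)/1 = 51/1 = 51, a_1 = floor((26 + 26)/51) = 1.
  m_2 = 51*1 - 26 = 25, d_2 = (727 - 25^2)/51 = 102/51 = 2, a_2 = floor((26 + 25)/2) = 25.
  m_3 = 2*25 - 25 = 25, d_3 = (727 - 25^2)/2 = 102/2 = 51, a_3 = floor((26 + 25)/51) = 1.
  m_4 = 51*1 - 25 = 26, d_4 = (727 - 26^2)/51 = 51/51 = 1, a_4 = floor((26 + 26)/1) = 52.
  m_5 = 1*52 - 26 = 26, d_5 = (727 - 26^2)/1 = 51/1 = 51: (m_5, d_5) = (m_1, d_1) = (26, 51), so from here the quotients repeat a_1, ..., a_4; the period length is 4.
So sqrt(727) = [26; (1, 25, 1, 52)] with period length k = 4.
k is even, so the fundamental solution of x^2 - 727y^2 = 1 is (p_{k-1}, q_{k-1}) = (p_3, q_3); compute convergents through index 3.
Convergents (p_i = a_i*p_{i-1} + p_{i-2}, q_i = a_i*q_{i-1} + q_{i-2} with p_{-2}=0, p_{-1}=1, q_{-2}=1, q_{-1}=0):
  i=0: a_0=26, p_0 = 26*1 + 0 = 26, q_0 = 26*0 + 1 = 1.
  i=1: a_1=1, p_1 = 1*26 + 1 = 27, q_1 = 1*1 + 0 = 1.
  i=2: a_2=25, p_2 = 25*27 + 26 = 701, q_2 = 25*1 + 1 = 26.
  i=3: a_3=1, p_3 = 1*701 + 27 = 728, q_3 = 1*26 + 1 = 27.
Check: 728^2 - 727*27^2 = 529984 - 529983 = 1, so (x, y) = (728, 27) solves the equation, and by the theorem it is the least positive solution.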